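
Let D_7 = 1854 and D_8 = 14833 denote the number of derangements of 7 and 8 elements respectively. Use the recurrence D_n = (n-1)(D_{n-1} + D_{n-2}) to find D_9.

D_9 = (9-1)·(D_8 + D_7) = 8·(14833 + 1854) = 8·16687 = 133496.

133496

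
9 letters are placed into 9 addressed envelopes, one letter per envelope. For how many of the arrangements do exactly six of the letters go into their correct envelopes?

Pick the 6 fixed positions: C(9,6) = 84 ways.
The remaining 3 must be deranged: !3 = 2.
Total: 84 × 2 = 168.

168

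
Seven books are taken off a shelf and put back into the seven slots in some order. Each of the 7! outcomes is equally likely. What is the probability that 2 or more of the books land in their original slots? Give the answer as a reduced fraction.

1331/5040

Favorable outcomes: Σ_{i≥2} C(7,i)·!(7-i) = 21·44 + 35·9 + 35·2 + 21·1 + 7·0 + 1·1 = 1331.
Total outcomes: 7! = 5040.
Probability = 1331/5040 = 1331/5040.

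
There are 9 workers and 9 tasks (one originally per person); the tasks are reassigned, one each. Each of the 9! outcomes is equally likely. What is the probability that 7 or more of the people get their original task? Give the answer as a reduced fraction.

Favorable outcomes: Σ_{i≥7} C(9,i)·!(9-i) = 36·1 + 9·0 + 1·1 = 37.
Total outcomes: 9! = 362880.
Probability = 37/362880 = 37/362880.

37/362880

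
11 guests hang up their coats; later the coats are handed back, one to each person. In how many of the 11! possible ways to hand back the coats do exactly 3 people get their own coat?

2447445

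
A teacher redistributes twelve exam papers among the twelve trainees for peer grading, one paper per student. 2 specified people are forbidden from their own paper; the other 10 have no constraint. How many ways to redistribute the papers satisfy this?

402796800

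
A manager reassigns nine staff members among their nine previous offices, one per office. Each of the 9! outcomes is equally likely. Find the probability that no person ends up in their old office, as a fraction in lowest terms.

16687/45360

Favorable outcomes: !9 = 133496.
Total outcomes: 9! = 362880.
Probability = 133496/362880 = 16687/45360.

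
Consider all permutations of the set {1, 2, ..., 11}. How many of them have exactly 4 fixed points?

611820

Choose which 4 of the 11 are fixed: C(11,4) = 330.
The remaining 7 must be deranged: !7 = 1854.
Total: 330 × 1854 = 611820.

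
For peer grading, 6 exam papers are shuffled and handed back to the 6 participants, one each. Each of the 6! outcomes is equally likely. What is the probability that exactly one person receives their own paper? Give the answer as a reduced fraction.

11/30

Favorable outcomes: C(6,1)·!5 = 6·44 = 264.
Total outcomes: 6! = 720.
Probability = 264/720 = 11/30.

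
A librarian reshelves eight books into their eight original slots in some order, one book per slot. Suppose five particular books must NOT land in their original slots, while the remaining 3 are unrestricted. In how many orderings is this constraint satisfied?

21234

Inclusion-exclusion on the 5 forbidden self-matches:
Σ_{j=0}^{5} (-1)^j C(5,j)(8-j)!
= C(5,0)·8! - C(5,1)·7! + C(5,2)·6! - C(5,3)·5! + C(5,4)·4! - C(5,5)·3!
= 40320 - 25200 + 7200 - 1200 + 120 - 6
= 21234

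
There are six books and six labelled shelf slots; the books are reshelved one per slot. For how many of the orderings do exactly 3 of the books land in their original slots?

40

Pick the 3 fixed positions: C(6,3) = 20 ways.
The remaining 3 must be deranged: !3 = 2.
Total: 20 × 2 = 40.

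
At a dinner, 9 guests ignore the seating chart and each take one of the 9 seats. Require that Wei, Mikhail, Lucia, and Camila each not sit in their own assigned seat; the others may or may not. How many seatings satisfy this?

229080

Inclusion-exclusion on the 4 forbidden self-matches:
Σ_{j=0}^{4} (-1)^j C(4,j)(9-j)!
= C(4,0)·9! - C(4,1)·8! + C(4,2)·7! - C(4,3)·6! + C(4,4)·5!
= 362880 - 161280 + 30240 - 2880 + 120
= 229080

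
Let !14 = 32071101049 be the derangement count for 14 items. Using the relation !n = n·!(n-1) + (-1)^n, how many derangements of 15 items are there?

!15 = 15·32071101049 - 1 = 481066515734.

481066515734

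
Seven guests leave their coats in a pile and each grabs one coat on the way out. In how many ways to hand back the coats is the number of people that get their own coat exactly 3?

315

Pick the 3 fixed positions: C(7,3) = 35 ways.
The other 4 form a derangement: !4 = 9.
Total: 35 × 9 = 315.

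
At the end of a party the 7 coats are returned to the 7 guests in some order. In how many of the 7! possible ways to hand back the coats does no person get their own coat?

1854

!7 is the nearest integer to 7!/e.
7! = 5040, and 5040/e ≈ 1854.11, so !7 = 1854.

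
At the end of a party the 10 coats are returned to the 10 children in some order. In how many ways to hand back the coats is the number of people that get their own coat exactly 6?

Choose which 6 of the 10 are fixed: C(10,6) = 210.
The other 4 form a derangement: !4 = 9.
Total: 210 × 9 = 1890.

1890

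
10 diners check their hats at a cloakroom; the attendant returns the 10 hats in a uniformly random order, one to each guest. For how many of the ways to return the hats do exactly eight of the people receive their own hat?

45

Choose which 8 of the 10 are fixed: C(10,8) = 45.
The other 2 form a derangement: !2 = 1.
Total: 45 × 1 = 45.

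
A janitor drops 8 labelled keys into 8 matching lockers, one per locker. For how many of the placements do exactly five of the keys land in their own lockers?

112

Pick the 5 fixed positions: C(8,5) = 56 ways.
The other 3 form a derangement: !3 = 2.
Total: 56 × 2 = 112.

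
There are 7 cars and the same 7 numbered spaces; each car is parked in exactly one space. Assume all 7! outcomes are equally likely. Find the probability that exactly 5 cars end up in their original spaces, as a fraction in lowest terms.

1/240

Favorable outcomes: C(7,5)·!2 = 21·1 = 21.
Total outcomes: 7! = 5040.
Probability = 21/5040 = 1/240.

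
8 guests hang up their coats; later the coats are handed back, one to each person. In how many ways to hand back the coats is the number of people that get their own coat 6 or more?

29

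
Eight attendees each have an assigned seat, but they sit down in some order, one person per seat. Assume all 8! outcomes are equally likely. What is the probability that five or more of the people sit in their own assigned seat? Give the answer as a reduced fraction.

Favorable outcomes: Σ_{i≥5} C(8,i)·!(8-i) = 56·2 + 28·1 + 8·0 + 1·1 = 141.
Total outcomes: 8! = 40320.
Probability = 141/40320 = 47/13440.

47/13440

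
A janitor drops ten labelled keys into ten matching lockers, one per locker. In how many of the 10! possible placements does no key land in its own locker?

!10 is the nearest integer to 10!/e.
10! = 3628800, and 3628800/e ≈ 1334960.92, so !10 = 1334961.

1334961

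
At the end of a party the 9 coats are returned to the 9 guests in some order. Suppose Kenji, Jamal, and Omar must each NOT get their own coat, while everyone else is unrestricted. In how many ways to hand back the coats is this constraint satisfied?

256320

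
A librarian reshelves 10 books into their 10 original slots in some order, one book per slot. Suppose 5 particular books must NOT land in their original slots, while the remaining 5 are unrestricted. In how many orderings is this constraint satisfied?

2170680

Let A_j be the event that the j-th constrained one is fixed. By inclusion-exclusion over the 5 events:
Σ_{j=0}^{5} (-1)^j C(5,j)(10-j)!
= C(5,0)·10! - C(5,1)·9! + C(5,2)·8! - C(5,3)·7! + C(5,4)·6! - C(5,5)·5!
= 3628800 - 1814400 + 403200 - 50400 + 3600 - 120
= 2170680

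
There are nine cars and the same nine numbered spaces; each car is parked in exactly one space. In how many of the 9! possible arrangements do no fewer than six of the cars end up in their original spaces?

Sum C(9,i)·!(9-i) for i = 6..9:
  i=6: C(9,6)·!3 = 84·2 = 168
  i=7: C(9,7)·!2 = 36·1 = 36
  i=8: C(9,8)·!1 = 9·0 = 0
  i=9: C(9,9)·!0 = 1·1 = 1
Total = 205.

205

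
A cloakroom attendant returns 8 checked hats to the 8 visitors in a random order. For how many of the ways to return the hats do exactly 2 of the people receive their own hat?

Pick the 2 fixed positions: C(8,2) = 28 ways.
The other 6 form a derangement: !6 = 265.
Total: 28 × 265 = 7420.

7420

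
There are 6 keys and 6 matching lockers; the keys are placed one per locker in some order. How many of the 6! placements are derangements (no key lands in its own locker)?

265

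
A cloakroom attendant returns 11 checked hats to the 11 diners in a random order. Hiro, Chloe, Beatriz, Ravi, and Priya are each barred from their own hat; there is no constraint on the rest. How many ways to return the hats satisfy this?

25022880

Let A_j be the event that the j-th constrained one is fixed. By inclusion-exclusion over the 5 events:
Σ_{j=0}^{5} (-1)^j C(5,j)(11-j)!
= C(5,0)·11! - C(5,1)·10! + C(5,2)·9! - C(5,3)·8! + C(5,4)·7! - C(5,5)·6!
= 39916800 - 18144000 + 3628800 - 403200 + 25200 - 720
= 25022880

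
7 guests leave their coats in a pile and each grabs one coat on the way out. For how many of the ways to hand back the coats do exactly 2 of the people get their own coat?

924

Pick the 2 fixed positions: C(7,2) = 21 ways.
The other 5 form a derangement: !5 = 44.
Total: 21 × 44 = 924.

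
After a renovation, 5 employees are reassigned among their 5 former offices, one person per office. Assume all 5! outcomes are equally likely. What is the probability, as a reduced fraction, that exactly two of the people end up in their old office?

1/6

Favorable outcomes: C(5,2)·!3 = 10·2 = 20.
Total outcomes: 5! = 120.
Probability = 20/120 = 1/6.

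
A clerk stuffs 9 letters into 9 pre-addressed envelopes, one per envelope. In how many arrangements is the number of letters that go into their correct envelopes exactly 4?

Choose which 4 of the 9 are fixed: C(9,4) = 126.
The remaining 5 must be deranged: !5 = 44.
Total: 126 × 44 = 5544.

5544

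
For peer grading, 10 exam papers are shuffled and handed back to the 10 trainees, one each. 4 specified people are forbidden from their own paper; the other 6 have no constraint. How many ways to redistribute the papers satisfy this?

2399760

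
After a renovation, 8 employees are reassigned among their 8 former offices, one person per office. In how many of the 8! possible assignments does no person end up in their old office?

The number of derangements of 8 is !8 = Σ_{k=0}^{8} (-1)^k·8!/k!
= 8! - 8!/1! + 8!/2! - 8!/3! + 8!/4! - 8!/5! + 8!/6! - 8!/7! + 8!/8!
= 40320 - 40320 + 20160 - 6720 + 1680 - 336 + 56 - 8 + 1
= 14833

14833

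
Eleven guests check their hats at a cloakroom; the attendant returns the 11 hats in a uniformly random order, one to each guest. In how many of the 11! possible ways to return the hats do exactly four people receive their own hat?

Pick the 4 fixed positions: C(11,4) = 330 ways.
The remaining 7 must be deranged: !7 = 1854.
Total: 330 × 1854 = 611820.

611820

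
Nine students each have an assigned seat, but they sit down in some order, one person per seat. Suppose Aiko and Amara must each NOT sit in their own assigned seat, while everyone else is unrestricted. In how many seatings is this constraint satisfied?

Inclusion-exclusion on the 2 forbidden self-matches:
Σ_{j=0}^{2} (-1)^j C(2,j)(9-j)!
= C(2,0)·9! - C(2,1)·8! + C(2,2)·7!
= 362880 - 80640 + 5040
= 287280

287280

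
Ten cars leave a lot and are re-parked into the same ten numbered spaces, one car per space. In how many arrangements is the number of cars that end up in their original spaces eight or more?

Sum C(10,i)·!(10-i) for i = 8..10:
  i=8: C(10,8)·!2 = 45·1 = 45
  i=9: C(10,9)·!1 = 10·0 = 0
  i=10: C(10,10)·!0 = 1·1 = 1
Total = 46.

46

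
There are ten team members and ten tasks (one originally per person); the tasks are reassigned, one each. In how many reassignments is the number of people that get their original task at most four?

# with exactly i fixed is C(10,i)·!(10-i); sum over i=0..4:
  i=0: C(10,0)·!10 = 1·1334961 = 1334961
  i=1: C(10,1)·!9 = 10·133496 = 1334960
  i=2: C(10,2)·!8 = 45·14833 = 667485
  i=3: C(10,3)·!7 = 120·1854 = 222480
  i=4: C(10,4)·!6 = 210·265 = 55650
Total = 3615536.

3615536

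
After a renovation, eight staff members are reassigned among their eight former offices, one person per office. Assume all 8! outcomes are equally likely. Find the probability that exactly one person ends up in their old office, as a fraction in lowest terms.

Favorable outcomes: C(8,1)·!7 = 8·1854 = 14832.
Total outcomes: 8! = 40320.
Probability = 14832/40320 = 103/280.

103/280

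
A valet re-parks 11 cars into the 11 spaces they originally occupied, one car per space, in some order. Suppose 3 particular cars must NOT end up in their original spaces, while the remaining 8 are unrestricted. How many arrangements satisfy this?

30078720

Inclusion-exclusion on the 3 forbidden self-matches:
Σ_{j=0}^{3} (-1)^j C(3,j)(11-j)!
= C(3,0)·11! - C(3,1)·10! + C(3,2)·9! - C(3,3)·8!
= 39916800 - 10886400 + 1088640 - 40320
= 30078720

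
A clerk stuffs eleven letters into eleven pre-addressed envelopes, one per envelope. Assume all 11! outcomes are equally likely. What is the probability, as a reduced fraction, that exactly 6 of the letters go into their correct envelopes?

Favorable outcomes: C(11,6)·!5 = 462·44 = 20328.
Total outcomes: 11! = 39916800.
Probability = 20328/39916800 = 11/21600.

11/21600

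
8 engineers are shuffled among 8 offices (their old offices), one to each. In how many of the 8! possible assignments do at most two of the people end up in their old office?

Sum C(8,i)·!(8-i) for i = 0..2:
  i=0: C(8,0)·!8 = 1·14833 = 14833
  i=1: C(8,1)·!7 = 8·1854 = 14832
  i=2: C(8,2)·!6 = 28·265 = 7420
Total = 37085.

37085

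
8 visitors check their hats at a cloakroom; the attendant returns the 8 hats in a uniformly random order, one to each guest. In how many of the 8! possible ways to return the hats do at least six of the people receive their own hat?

# with exactly i fixed is C(8,i)·!(8-i); sum over i=6..8:
  i=6: C(8,6)·!2 = 28·1 = 28
  i=7: C(8,7)·!1 = 8·0 = 0
  i=8: C(8,8)·!0 = 1·1 = 1
Total = 29.

29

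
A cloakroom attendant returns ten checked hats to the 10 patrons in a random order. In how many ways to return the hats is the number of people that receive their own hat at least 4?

68914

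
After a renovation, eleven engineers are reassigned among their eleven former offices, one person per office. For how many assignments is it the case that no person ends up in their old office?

By inclusion-exclusion, !11 = Σ (-1)^k · 11!/k! for k=0..11
= 11! - 11!/1! + 11!/2! - 11!/3! + 11!/4! - 11!/5! + 11!/6! - 11!/7! + 11!/8! - 11!/9! + 11!/10! - 11!/11!
= 39916800 - 39916800 + 19958400 - 6652800 + 1663200 - 332640 + 55440 - 7920 + 990 - 110 + 11 - 1
= 14684570

14684570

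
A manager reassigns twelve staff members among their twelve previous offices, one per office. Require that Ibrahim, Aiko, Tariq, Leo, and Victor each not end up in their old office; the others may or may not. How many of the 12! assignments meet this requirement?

312273360

Inclusion-exclusion on the 5 forbidden self-matches:
Σ_{j=0}^{5} (-1)^j C(5,j)(12-j)!
= C(5,0)·12! - C(5,1)·11! + C(5,2)·10! - C(5,3)·9! + C(5,4)·8! - C(5,5)·7!
= 479001600 - 199584000 + 36288000 - 3628800 + 201600 - 5040
= 312273360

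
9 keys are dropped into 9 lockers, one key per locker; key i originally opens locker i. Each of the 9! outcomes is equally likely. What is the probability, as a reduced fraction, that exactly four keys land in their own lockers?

11/720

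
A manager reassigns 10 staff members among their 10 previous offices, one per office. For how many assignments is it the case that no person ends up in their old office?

1334961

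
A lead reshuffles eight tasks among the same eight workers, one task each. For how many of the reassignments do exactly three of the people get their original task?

2464

Choose which 3 of the 8 are fixed: C(8,3) = 56.
The other 5 form a derangement: !5 = 44.
Total: 56 × 44 = 2464.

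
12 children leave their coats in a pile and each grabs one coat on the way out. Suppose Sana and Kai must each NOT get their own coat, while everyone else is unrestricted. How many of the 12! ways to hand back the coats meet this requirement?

Inclusion-exclusion on the 2 forbidden self-matches:
Σ_{j=0}^{2} (-1)^j C(2,j)(12-j)!
= C(2,0)·12! - C(2,1)·11! + C(2,2)·10!
= 479001600 - 79833600 + 3628800
= 402796800

402796800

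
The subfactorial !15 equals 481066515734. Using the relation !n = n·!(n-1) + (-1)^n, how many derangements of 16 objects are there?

7697064251745

!16 = 16·481066515734 + 1 = 7697064251745.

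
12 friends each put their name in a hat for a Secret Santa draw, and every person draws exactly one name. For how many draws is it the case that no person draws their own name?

176214841

!12 is the nearest integer to 12!/e.
12! = 479001600, and 479001600/e ≈ 176214840.93, so !12 = 176214841.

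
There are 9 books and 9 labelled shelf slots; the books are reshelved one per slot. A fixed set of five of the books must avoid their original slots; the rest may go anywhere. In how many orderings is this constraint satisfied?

205056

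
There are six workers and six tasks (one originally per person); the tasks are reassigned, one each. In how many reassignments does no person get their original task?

265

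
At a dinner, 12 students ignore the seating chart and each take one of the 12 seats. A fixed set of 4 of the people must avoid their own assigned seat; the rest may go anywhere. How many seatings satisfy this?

339696000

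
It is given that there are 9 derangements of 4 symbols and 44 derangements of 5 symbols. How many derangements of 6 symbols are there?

D_6 = (6-1)·(D_5 + D_4) = 5·(44 + 9) = 5·53 = 265.

265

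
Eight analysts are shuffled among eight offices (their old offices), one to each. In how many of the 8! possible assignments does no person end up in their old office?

!8 is the nearest integer to 8!/e.
8! = 40320, and 40320/e ≈ 14832.90, so !8 = 14833.

14833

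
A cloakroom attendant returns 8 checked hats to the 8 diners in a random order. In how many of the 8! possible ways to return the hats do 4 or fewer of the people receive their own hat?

40179

# with exactly i fixed is C(8,i)·!(8-i); sum over i=0..4:
  i=0: C(8,0)·!8 = 1·14833 = 14833
  i=1: C(8,1)·!7 = 8·1854 = 14832
  i=2: C(8,2)·!6 = 28·265 = 7420
  i=3: C(8,3)·!5 = 56·44 = 2464
  i=4: C(8,4)·!4 = 70·9 = 630
Total = 40179.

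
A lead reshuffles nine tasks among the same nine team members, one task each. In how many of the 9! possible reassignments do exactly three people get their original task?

Pick the 3 fixed positions: C(9,3) = 84 ways.
The remaining 6 must be deranged: !6 = 265.
Total: 84 × 265 = 22260.

22260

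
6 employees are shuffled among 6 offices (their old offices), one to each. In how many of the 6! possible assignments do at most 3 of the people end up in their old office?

704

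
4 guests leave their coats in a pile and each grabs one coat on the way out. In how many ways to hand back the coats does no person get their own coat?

9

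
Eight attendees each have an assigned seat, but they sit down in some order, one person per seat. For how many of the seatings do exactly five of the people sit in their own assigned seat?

112

Choose which 5 of the 8 are fixed: C(8,5) = 56.
The other 3 form a derangement: !3 = 2.
Total: 56 × 2 = 112.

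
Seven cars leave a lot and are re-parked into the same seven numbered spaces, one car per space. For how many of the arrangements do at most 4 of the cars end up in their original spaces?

5018

# with exactly i fixed is C(7,i)·!(7-i); sum over i=0..4:
  i=0: C(7,0)·!7 = 1·1854 = 1854
  i=1: C(7,1)·!6 = 7·265 = 1855
  i=2: C(7,2)·!5 = 21·44 = 924
  i=3: C(7,3)·!4 = 35·9 = 315
  i=4: C(7,4)·!3 = 35·2 = 70
Total = 5018.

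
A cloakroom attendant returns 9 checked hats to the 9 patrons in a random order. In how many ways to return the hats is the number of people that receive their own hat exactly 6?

168

Pick the 6 fixed positions: C(9,6) = 84 ways.
The remaining 3 must be deranged: !3 = 2.
Total: 84 × 2 = 168.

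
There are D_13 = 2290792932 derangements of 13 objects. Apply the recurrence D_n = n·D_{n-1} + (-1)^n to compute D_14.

32071101049

D_14 = 14·2290792932 + 1 = 32071101049.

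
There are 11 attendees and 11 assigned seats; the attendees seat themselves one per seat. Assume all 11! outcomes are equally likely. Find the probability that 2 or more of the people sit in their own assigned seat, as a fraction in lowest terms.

Favorable outcomes: Σ_{i≥2} C(11,i)·!(11-i) = 55·133496 + 165·14833 + 330·1854 + 462·265 + 462·44 + 330·9 + 165·2 + 55·1 + 11·0 + 1·1 = 10547659.
Total outcomes: 11! = 39916800.
Probability = 10547659/39916800 = 10547659/39916800.

10547659/39916800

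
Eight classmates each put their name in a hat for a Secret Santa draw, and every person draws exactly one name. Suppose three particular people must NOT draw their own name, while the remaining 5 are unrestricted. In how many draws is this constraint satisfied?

27240

Let A_j be the event that the j-th constrained one is fixed. By inclusion-exclusion over the 3 events:
Σ_{j=0}^{3} (-1)^j C(3,j)(8-j)!
= C(3,0)·8! - C(3,1)·7! + C(3,2)·6! - C(3,3)·5!
= 40320 - 15120 + 2160 - 120
= 27240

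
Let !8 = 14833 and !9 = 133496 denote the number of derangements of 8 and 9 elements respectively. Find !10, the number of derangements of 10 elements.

1334961

!10 = (10-1)·(!9 + !8) = 9·(133496 + 14833) = 9·148329 = 1334961.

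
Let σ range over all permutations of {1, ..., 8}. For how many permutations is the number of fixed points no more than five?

Sum C(8,i)·!(8-i) for i = 0..5:
  i=0: C(8,0)·!8 = 1·14833 = 14833
  i=1: C(8,1)·!7 = 8·1854 = 14832
  i=2: C(8,2)·!6 = 28·265 = 7420
  i=3: C(8,3)·!5 = 56·44 = 2464
  i=4: C(8,4)·!4 = 70·9 = 630
  i=5: C(8,5)·!3 = 56·2 = 112
Total = 40291.

40291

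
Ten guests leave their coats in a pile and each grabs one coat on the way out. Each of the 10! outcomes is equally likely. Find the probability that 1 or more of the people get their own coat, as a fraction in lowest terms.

28319/44800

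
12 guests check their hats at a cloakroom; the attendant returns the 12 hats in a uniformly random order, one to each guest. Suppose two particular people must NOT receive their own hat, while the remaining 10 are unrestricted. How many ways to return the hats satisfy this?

Let A_j be the event that the j-th constrained one is fixed. By inclusion-exclusion over the 2 events:
Σ_{j=0}^{2} (-1)^j C(2,j)(12-j)!
= C(2,0)·12! - C(2,1)·11! + C(2,2)·10!
= 479001600 - 79833600 + 3628800
= 402796800

402796800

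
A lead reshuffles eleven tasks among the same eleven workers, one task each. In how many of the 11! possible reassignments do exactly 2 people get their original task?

7342280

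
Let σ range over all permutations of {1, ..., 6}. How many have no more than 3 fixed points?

Sum C(6,i)·!(6-i) for i = 0..3:
  i=0: C(6,0)·!6 = 1·265 = 265
  i=1: C(6,1)·!5 = 6·44 = 264
  i=2: C(6,2)·!4 = 15·9 = 135
  i=3: C(6,3)·!3 = 20·2 = 40
Total = 704.

704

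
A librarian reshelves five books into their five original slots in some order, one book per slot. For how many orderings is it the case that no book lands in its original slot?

44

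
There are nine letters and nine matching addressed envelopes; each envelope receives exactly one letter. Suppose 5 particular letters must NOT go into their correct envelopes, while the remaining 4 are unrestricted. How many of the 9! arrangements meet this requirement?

205056

Inclusion-exclusion on the 5 forbidden self-matches:
Σ_{j=0}^{5} (-1)^j C(5,j)(9-j)!
= C(5,0)·9! - C(5,1)·8! + C(5,2)·7! - C(5,3)·6! + C(5,4)·5! - C(5,5)·4!
= 362880 - 201600 + 50400 - 7200 + 600 - 24
= 205056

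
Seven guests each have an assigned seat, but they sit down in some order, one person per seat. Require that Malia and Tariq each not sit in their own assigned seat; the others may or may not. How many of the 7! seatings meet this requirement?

Inclusion-exclusion on the 2 forbidden self-matches:
Σ_{j=0}^{2} (-1)^j C(2,j)(7-j)!
= C(2,0)·7! - C(2,1)·6! + C(2,2)·5!
= 5040 - 1440 + 120
= 3720

3720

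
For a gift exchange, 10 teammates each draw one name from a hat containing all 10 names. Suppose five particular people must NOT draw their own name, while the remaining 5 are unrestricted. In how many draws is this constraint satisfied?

2170680

Let A_j be the event that the j-th constrained one is fixed. By inclusion-exclusion over the 5 events:
Σ_{j=0}^{5} (-1)^j C(5,j)(10-j)!
= C(5,0)·10! - C(5,1)·9! + C(5,2)·8! - C(5,3)·7! + C(5,4)·6! - C(5,5)·5!
= 3628800 - 1814400 + 403200 - 50400 + 3600 - 120
= 2170680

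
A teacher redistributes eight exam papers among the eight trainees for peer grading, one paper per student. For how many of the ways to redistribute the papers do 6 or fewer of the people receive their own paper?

40319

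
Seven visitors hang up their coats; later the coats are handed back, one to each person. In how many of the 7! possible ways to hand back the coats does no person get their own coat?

1854

!7 = 7! · Σ_{k=0}^{7} (-1)^k/k!
= 7! - 7!/1! + 7!/2! - 7!/3! + 7!/4! - 7!/5! + 7!/6! - 7!/7!
= 5040 - 5040 + 2520 - 840 + 210 - 42 + 7 - 1
= 1854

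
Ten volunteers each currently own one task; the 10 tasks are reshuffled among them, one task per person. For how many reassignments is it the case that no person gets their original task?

1334961

Recurrence: !10 = 10·!9 + (-1)^10.
!10 = 10·133496 + 1 = 1334961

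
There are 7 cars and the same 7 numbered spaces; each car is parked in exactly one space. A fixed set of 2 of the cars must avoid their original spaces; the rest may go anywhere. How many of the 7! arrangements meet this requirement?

3720

Inclusion-exclusion on the 2 forbidden self-matches:
Σ_{j=0}^{2} (-1)^j C(2,j)(7-j)!
= C(2,0)·7! - C(2,1)·6! + C(2,2)·5!
= 5040 - 1440 + 120
= 3720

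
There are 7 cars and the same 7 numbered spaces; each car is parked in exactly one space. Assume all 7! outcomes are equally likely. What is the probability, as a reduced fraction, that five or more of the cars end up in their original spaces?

11/2520

Favorable outcomes: Σ_{i≥5} C(7,i)·!(7-i) = 21·1 + 7·0 + 1·1 = 22.
Total outcomes: 7! = 5040.
Probability = 22/5040 = 11/2520.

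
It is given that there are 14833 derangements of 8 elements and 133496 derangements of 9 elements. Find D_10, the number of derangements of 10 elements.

1334961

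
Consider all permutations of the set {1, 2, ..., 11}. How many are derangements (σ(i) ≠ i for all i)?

Recurrence: !11 = 10·(!10 + !9).
!11 = 10·(1334961 + 133496) = 10·1468457 = 14684570

14684570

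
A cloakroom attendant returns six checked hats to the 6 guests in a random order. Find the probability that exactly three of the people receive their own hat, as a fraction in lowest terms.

Favorable outcomes: C(6,3)·!3 = 20·2 = 40.
Total outcomes: 6! = 720.
Probability = 40/720 = 1/18.

1/18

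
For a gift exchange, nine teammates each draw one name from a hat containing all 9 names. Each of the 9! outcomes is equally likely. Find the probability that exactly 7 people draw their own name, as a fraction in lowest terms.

Favorable outcomes: C(9,7)·!2 = 36·1 = 36.
Total outcomes: 9! = 362880.
Probability = 36/362880 = 1/10080.

1/10080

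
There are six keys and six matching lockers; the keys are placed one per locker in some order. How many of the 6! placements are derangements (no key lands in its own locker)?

The subfactorial !6 = [6!/e] (nearest integer).
6! = 720, and 720/e ≈ 264.87, so !6 = 265.

265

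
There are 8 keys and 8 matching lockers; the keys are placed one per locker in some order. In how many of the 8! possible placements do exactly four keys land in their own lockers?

630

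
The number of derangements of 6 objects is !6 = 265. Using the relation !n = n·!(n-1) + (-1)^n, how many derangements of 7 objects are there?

!7 = 7·265 - 1 = 1854.

1854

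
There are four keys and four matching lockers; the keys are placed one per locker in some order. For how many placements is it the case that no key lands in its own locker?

The subfactorial !4 = [4!/e] (nearest integer).
4! = 24, and 24/e ≈ 8.83, so !4 = 9.

9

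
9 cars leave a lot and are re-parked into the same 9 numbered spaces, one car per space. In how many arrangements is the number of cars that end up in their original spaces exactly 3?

22260

Choose which 3 of the 9 are fixed: C(9,3) = 84.
The other 6 form a derangement: !6 = 265.
Total: 84 × 265 = 22260.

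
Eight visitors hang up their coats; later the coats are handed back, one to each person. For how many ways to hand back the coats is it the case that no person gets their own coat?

14833

By inclusion-exclusion, !8 = Σ (-1)^k · 8!/k! for k=0..8
= 8! - 8!/1! + 8!/2! - 8!/3! + 8!/4! - 8!/5! + 8!/6! - 8!/7! + 8!/8!
= 40320 - 40320 + 20160 - 6720 + 1680 - 336 + 56 - 8 + 1
= 14833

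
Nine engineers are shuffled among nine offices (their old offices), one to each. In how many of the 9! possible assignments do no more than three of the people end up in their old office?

# with exactly i fixed is C(9,i)·!(9-i); sum over i=0..3:
  i=0: C(9,0)·!9 = 1·133496 = 133496
  i=1: C(9,1)·!8 = 9·14833 = 133497
  i=2: C(9,2)·!7 = 36·1854 = 66744
  i=3: C(9,3)·!6 = 84·265 = 22260
Total = 355997.

355997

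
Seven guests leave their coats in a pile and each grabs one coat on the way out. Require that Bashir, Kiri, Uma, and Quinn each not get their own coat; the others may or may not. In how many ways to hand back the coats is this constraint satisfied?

2790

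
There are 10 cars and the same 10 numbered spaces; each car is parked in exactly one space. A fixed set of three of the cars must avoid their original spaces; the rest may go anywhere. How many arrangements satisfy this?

Inclusion-exclusion on the 3 forbidden self-matches:
Σ_{j=0}^{3} (-1)^j C(3,j)(10-j)!
= C(3,0)·10! - C(3,1)·9! + C(3,2)·8! - C(3,3)·7!
= 3628800 - 1088640 + 120960 - 5040
= 2656080

2656080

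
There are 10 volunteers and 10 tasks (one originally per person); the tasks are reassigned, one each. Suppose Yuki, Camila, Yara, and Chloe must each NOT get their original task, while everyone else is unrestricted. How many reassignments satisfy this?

2399760

Let A_j be the event that the j-th constrained one is fixed. By inclusion-exclusion over the 4 events:
Σ_{j=0}^{4} (-1)^j C(4,j)(10-j)!
= C(4,0)·10! - C(4,1)·9! + C(4,2)·8! - C(4,3)·7! + C(4,4)·6!
= 3628800 - 1451520 + 241920 - 20160 + 720
= 2399760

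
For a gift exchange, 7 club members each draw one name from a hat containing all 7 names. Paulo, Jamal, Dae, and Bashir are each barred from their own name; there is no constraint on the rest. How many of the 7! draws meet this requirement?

2790

Let A_j be the event that the j-th constrained one is fixed. By inclusion-exclusion over the 4 events:
Σ_{j=0}^{4} (-1)^j C(4,j)(7-j)!
= C(4,0)·7! - C(4,1)·6! + C(4,2)·5! - C(4,3)·4! + C(4,4)·3!
= 5040 - 2880 + 720 - 96 + 6
= 2790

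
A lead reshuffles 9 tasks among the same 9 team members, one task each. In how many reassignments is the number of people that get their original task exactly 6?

168

Choose which 6 of the 9 are fixed: C(9,6) = 84.
The remaining 3 must be deranged: !3 = 2.
Total: 84 × 2 = 168.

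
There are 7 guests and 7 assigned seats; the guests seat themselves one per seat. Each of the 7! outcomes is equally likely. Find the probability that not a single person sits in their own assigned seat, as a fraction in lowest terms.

103/280

Favorable outcomes: !7 = 1854.
Total outcomes: 7! = 5040.
Probability = 1854/5040 = 103/280.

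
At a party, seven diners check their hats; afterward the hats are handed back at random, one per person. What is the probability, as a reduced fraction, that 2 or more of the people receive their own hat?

Favorable outcomes: Σ_{i≥2} C(7,i)·!(7-i) = 21·44 + 35·9 + 35·2 + 21·1 + 7·0 + 1·1 = 1331.
Total outcomes: 7! = 5040.
Probability = 1331/5040 = 1331/5040.

1331/5040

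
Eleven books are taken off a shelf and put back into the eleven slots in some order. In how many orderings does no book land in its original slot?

14684570

Recurrence: !11 = 10·(!10 + !9).
!11 = 10·(1334961 + 133496) = 10·1468457 = 14684570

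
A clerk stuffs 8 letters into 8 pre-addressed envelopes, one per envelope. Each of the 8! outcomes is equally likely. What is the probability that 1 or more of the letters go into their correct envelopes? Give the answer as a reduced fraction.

3641/5760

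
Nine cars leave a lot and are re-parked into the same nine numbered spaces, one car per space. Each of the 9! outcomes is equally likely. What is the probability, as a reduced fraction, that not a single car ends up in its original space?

16687/45360

Favorable outcomes: !9 = 133496.
Total outcomes: 9! = 362880.
Probability = 133496/362880 = 16687/45360.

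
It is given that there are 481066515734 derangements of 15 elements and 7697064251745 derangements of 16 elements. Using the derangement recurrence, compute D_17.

130850092279664

D_17 = (17-1)·(D_16 + D_15) = 16·(7697064251745 + 481066515734) = 16·8178130767479 = 130850092279664.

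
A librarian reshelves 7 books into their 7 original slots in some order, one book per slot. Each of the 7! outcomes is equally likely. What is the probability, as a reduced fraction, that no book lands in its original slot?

Favorable outcomes: !7 = 1854.
Total outcomes: 7! = 5040.
Probability = 1854/5040 = 103/280.

103/280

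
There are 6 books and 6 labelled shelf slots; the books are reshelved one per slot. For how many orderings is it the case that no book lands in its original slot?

265

The number of derangements of 6 is !6 = Σ_{k=0}^{6} (-1)^k·6!/k!
= 6! - 6!/1! + 6!/2! - 6!/3! + 6!/4! - 6!/5! + 6!/6!
= 720 - 720 + 360 - 120 + 30 - 6 + 1
= 265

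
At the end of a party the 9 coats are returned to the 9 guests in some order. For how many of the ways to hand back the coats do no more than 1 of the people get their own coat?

266993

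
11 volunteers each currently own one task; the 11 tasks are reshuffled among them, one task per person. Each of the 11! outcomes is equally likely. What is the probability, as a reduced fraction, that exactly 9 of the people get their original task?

1/725760

Favorable outcomes: C(11,9)·!2 = 55·1 = 55.
Total outcomes: 11! = 39916800.
Probability = 55/39916800 = 1/725760.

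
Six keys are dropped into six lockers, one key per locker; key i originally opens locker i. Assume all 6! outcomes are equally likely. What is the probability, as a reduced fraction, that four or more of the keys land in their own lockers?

1/45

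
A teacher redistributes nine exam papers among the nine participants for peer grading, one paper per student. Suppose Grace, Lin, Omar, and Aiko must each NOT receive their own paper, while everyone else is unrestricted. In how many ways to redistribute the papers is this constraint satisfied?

229080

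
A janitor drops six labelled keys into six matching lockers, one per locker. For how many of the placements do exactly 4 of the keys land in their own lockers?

15

Pick the 4 fixed positions: C(6,4) = 15 ways.
The other 2 form a derangement: !2 = 1.
Total: 15 × 1 = 15.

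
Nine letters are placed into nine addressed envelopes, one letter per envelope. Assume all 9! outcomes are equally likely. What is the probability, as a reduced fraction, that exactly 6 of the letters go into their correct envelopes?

Favorable outcomes: C(9,6)·!3 = 84·2 = 168.
Total outcomes: 9! = 362880.
Probability = 168/362880 = 1/2160.

1/2160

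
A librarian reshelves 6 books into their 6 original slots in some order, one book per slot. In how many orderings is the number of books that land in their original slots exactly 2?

135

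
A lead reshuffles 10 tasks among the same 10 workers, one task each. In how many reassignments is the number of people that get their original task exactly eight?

45

Pick the 8 fixed positions: C(10,8) = 45 ways.
The remaining 2 must be deranged: !2 = 1.
Total: 45 × 1 = 45.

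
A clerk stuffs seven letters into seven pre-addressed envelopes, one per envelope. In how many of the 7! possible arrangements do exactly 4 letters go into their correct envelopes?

70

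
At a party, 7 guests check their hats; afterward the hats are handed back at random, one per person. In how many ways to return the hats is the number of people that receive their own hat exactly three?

315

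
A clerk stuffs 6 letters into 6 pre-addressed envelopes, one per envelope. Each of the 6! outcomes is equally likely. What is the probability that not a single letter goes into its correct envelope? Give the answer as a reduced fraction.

Favorable outcomes: !6 = 265.
Total outcomes: 6! = 720.
Probability = 265/720 = 53/144.

53/144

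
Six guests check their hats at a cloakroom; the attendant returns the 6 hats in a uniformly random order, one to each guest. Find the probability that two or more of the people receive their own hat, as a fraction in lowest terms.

191/720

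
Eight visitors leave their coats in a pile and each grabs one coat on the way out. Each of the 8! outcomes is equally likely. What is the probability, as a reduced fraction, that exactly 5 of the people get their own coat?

1/360

Favorable outcomes: C(8,5)·!3 = 56·2 = 112.
Total outcomes: 8! = 40320.
Probability = 112/40320 = 1/360.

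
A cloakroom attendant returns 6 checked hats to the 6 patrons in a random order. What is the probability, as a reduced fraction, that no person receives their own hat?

53/144

Favorable outcomes: !6 = 265.
Total outcomes: 6! = 720.
Probability = 265/720 = 53/144.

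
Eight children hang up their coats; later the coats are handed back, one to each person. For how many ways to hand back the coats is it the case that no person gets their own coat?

The number of derangements of 8 is !8 = Σ_{k=0}^{8} (-1)^k·8!/k!
= 8! - 8!/1! + 8!/2! - 8!/3! + 8!/4! - 8!/5! + 8!/6! - 8!/7! + 8!/8!
= 40320 - 40320 + 20160 - 6720 + 1680 - 336 + 56 - 8 + 1
= 14833

14833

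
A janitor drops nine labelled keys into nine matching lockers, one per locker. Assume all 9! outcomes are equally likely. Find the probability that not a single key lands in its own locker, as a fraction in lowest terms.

16687/45360

Favorable outcomes: !9 = 133496.
Total outcomes: 9! = 362880.
Probability = 133496/362880 = 16687/45360.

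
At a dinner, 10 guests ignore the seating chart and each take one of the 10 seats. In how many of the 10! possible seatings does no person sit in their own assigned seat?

1334961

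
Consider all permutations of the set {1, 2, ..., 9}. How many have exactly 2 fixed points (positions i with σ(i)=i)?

66744

Choose which 2 of the 9 are fixed: C(9,2) = 36.
The other 7 form a derangement: !7 = 1854.
Total: 36 × 1854 = 66744.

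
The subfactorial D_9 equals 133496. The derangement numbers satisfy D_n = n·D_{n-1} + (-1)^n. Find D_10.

D_10 = 10·133496 + 1 = 1334961.

1334961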